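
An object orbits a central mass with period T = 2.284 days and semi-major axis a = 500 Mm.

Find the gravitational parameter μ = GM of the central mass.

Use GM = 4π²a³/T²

Convert to SI: T = 2.284 days = 197338 s; a = 500 Mm = 5e+08 m.
GM = 4π² · a³ / T².
GM = 4π² · (5e+08)³ / (197338)² m³/s² ≈ 1.267e+17 m³/s² = 1.267 × 10^17 m³/s².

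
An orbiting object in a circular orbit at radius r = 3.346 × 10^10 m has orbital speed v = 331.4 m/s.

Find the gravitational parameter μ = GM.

For a circular orbit v² = GM/r, so GM = v² · r.
GM = (331.4)² · 3.346e+10 m³/s² ≈ 3.675e+15 m³/s² = 3.675 × 10^15 m³/s².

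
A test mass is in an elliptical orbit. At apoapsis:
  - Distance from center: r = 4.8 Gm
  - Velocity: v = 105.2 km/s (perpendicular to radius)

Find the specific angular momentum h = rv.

Convert to SI: r = 4.8 Gm = 4.8e+09 m; v = 105.2 km/s = 105200 m/s.
With v perpendicular to r, h = r · v.
h = 4.8e+09 · 105200 m²/s ≈ 5.05e+14 m²/s.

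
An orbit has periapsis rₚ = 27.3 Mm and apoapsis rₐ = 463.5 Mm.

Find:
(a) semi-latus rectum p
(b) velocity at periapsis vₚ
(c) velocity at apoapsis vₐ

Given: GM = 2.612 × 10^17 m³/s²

Convert to SI: rₚ = 27.3 Mm = 2.73e+07 m; rₐ = 463.5 Mm = 4.635e+08 m.
(a) From a = (rₚ + rₐ)/2 = 2.454e+08 m and e = (rₐ − rₚ)/(rₐ + rₚ) = 0.888753, p = a(1 − e²) = 2.454e+08 · (1 − (0.888753)²) ≈ 5.156e+07 m
(b) With a = (rₚ + rₐ)/2 = 2.454e+08 m, vₚ = √(GM (2/rₚ − 1/a)) = √(2.612e+17 · (2/2.73e+07 − 1/2.454e+08)) m/s ≈ 1.344e+05 m/s
(c) With a = (rₚ + rₐ)/2 = 2.454e+08 m, vₐ = √(GM (2/rₐ − 1/a)) = √(2.612e+17 · (2/4.635e+08 − 1/2.454e+08)) m/s ≈ 7918 m/s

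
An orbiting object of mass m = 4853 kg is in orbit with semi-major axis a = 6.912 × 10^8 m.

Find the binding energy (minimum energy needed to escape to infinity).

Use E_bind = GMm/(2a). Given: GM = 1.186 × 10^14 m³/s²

Total orbital energy is E = −GMm/(2a); binding energy is E_bind = −E = GMm/(2a).
E_bind = 1.186e+14 · 4853 / (2 · 6.912e+08) J ≈ 4.164e+08 J = 416.4 MJ.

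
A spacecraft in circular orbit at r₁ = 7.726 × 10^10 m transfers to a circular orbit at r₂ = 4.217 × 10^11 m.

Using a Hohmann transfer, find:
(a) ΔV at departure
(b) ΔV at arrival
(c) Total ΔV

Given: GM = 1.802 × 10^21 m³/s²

Transfer semi-major axis: a_t = (r₁ + r₂)/2 = (7.726e+10 + 4.217e+11)/2 = 2.4948e+11 m.
Circular speeds: v₁ = √(GM/r₁) = 152721 m/s, v₂ = √(GM/r₂) = 65369.6 m/s.
Transfer speeds (vis-viva v² = GM(2/r − 1/a_t)): v₁ᵗ = 198556 m/s, v₂ᵗ = 36377.7 m/s.
(a) ΔV₁ = |v₁ᵗ − v₁| ≈ 4.583e+04 m/s = 45.83 km/s.
(b) ΔV₂ = |v₂ − v₂ᵗ| ≈ 2.899e+04 m/s = 28.99 km/s.
(c) ΔV_total = ΔV₁ + ΔV₂ ≈ 7.483e+04 m/s = 74.83 km/s.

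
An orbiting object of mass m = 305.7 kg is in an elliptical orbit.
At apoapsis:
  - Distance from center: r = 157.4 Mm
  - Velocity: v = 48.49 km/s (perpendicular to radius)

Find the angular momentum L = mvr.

Convert to SI: r = 157.4 Mm = 1.574e+08 m; v = 48.49 km/s = 48490 m/s.
Since v is perpendicular to r, L = m · v · r.
L = 305.7 · 48490 · 1.574e+08 kg·m²/s ≈ 2.333e+15 kg·m²/s.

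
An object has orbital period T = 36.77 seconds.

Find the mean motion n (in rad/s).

n = 2π / T.
n = 2π / 36.77 s ≈ 0.1709 rad/s.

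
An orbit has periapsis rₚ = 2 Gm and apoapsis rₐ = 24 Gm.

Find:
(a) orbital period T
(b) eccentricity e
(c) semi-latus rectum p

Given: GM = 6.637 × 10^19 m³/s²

Convert to SI: rₚ = 2 Gm = 2e+09 m; rₐ = 24 Gm = 2.4e+10 m.
(a) With a = (rₚ + rₐ)/2 = 1.3e+10 m, T = 2π √(a³/GM) = 2π √((1.3e+10)³/6.637e+19) s ≈ 1.143e+06 s
(b) e = (rₐ − rₚ)/(rₐ + rₚ) = (2.4e+10 − 2e+09)/(2.4e+10 + 2e+09) ≈ 0.8462
(c) From a = (rₚ + rₐ)/2 = 1.3e+10 m and e = (rₐ − rₚ)/(rₐ + rₚ) = 0.846154, p = a(1 − e²) = 1.3e+10 · (1 − (0.846154)²) ≈ 3.692e+09 m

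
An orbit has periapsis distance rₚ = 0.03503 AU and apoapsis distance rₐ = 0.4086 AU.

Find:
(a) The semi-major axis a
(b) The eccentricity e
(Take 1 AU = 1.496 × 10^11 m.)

Convert to SI: rₚ = 0.03503 AU = 5.24049e+09 m; rₐ = 0.4086 AU = 6.11266e+10 m.
(a) a = (rₚ + rₐ) / 2 = (5.24049e+09 + 6.11266e+10) / 2 ≈ 3.318e+10 m = 0.2218 AU.
(b) e = (rₐ − rₚ) / (rₐ + rₚ) = (6.11266e+10 − 5.24049e+09) / (6.11266e+10 + 5.24049e+09) ≈ 0.8421.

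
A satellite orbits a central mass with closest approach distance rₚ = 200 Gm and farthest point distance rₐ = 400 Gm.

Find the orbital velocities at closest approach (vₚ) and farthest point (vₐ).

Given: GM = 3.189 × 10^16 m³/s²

Convert to SI: rₚ = 200 Gm = 2e+11 m; rₐ = 400 Gm = 4e+11 m.
Use the vis-viva equation v² = GM(2/r − 1/a) with a = (rₚ + rₐ)/2 = (2e+11 + 4e+11)/2 = 3e+11 m.
vₚ = √(GM · (2/rₚ − 1/a)) = √(3.189e+16 · (2/2e+11 − 1/3e+11)) m/s ≈ 461.1 m/s = 461.1 m/s.
vₐ = √(GM · (2/rₐ − 1/a)) = √(3.189e+16 · (2/4e+11 − 1/3e+11)) m/s ≈ 230.5 m/s = 230.5 m/s.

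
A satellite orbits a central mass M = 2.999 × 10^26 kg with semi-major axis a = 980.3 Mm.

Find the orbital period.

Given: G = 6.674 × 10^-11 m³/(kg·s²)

Convert to SI: a = 980.3 Mm = 9.803e+08 m.
GM = G · M = 6.674e-11 · 2.999e+26 = 2.00153e+16 m³/s².
Kepler's third law: T = 2π √(a³ / GM).
Substituting a = 9.803e+08 m and GM = 2.00153e+16 m³/s²:
T = 2π √((9.803e+08)³ / 2.00153e+16) s
T ≈ 1.363e+06 s = 15.78 days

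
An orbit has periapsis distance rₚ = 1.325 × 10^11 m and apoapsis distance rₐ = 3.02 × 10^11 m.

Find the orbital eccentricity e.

e = (rₐ − rₚ) / (rₐ + rₚ).
e = (3.02e+11 − 1.325e+11) / (3.02e+11 + 1.325e+11) = 1.695e+11 / 4.345e+11 ≈ 0.3901.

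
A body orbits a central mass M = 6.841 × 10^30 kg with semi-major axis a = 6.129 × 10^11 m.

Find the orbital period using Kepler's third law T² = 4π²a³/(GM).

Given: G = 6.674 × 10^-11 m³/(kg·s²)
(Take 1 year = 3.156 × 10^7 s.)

GM = G · M = 6.674e-11 · 6.841e+30 = 4.56568e+20 m³/s².
Kepler's third law: T = 2π √(a³ / GM).
Substituting a = 6.129e+11 m and GM = 4.56568e+20 m³/s²:
T = 2π √((6.129e+11)³ / 4.56568e+20) s
T ≈ 1.411e+08 s = 4.471 years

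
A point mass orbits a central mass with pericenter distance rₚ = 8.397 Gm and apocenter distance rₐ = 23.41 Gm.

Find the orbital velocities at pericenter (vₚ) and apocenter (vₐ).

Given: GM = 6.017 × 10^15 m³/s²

Convert to SI: rₚ = 8.397 Gm = 8.397e+09 m; rₐ = 23.41 Gm = 2.341e+10 m.
Use the vis-viva equation v² = GM(2/r − 1/a) with a = (rₚ + rₐ)/2 = (8.397e+09 + 2.341e+10)/2 = 1.59035e+10 m.
vₚ = √(GM · (2/rₚ − 1/a)) = √(6.017e+15 · (2/8.397e+09 − 1/1.59035e+10)) m/s ≈ 1027 m/s = 1.027 km/s.
vₐ = √(GM · (2/rₐ − 1/a)) = √(6.017e+15 · (2/2.341e+10 − 1/1.59035e+10)) m/s ≈ 368.4 m/s = 368.4 m/s.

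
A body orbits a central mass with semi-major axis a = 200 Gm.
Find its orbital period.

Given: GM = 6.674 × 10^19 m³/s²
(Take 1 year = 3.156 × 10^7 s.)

Convert to SI: a = 200 Gm = 2e+11 m.
Kepler's third law: T = 2π √(a³ / GM).
Substituting a = 2e+11 m and GM = 6.674e+19 m³/s²:
T = 2π √((2e+11)³ / 6.674e+19) s
T ≈ 6.879e+07 s = 2.18 years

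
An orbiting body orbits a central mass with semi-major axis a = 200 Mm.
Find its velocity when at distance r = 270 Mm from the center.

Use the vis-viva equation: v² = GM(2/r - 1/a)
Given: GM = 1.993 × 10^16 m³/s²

Convert to SI: a = 200 Mm = 2e+08 m; r = 270 Mm = 2.7e+08 m.
Vis-viva: v = √(GM · (2/r − 1/a)).
2/r − 1/a = 2/2.7e+08 − 1/2e+08 = 2.40741e-09 m⁻¹.
v = √(1.993e+16 · 2.40741e-09) m/s ≈ 6927 m/s = 6.927 km/s.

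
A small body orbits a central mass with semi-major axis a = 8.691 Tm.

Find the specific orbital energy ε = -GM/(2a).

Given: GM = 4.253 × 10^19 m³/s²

Convert to SI: a = 8.691 Tm = 8.691e+12 m.
ε = −GM / (2a).
ε = −4.253e+19 / (2 · 8.691e+12) J/kg ≈ -2.447e+06 J/kg = -2.447 MJ/kg.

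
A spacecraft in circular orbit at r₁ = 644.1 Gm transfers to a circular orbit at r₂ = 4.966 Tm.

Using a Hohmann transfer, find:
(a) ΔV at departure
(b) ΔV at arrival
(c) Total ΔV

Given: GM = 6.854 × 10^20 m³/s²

Convert to SI: r₁ = 644.1 Gm = 6.441e+11 m; r₂ = 4.966 Tm = 4.966e+12 m.
Transfer semi-major axis: a_t = (r₁ + r₂)/2 = (6.441e+11 + 4.966e+12)/2 = 2.80505e+12 m.
Circular speeds: v₁ = √(GM/r₁) = 32620.9 m/s, v₂ = √(GM/r₂) = 11748.1 m/s.
Transfer speeds (vis-viva v² = GM(2/r − 1/a_t)): v₁ᵗ = 43403.9 m/s, v₂ᵗ = 5629.57 m/s.
(a) ΔV₁ = |v₁ᵗ − v₁| ≈ 1.078e+04 m/s = 10.78 km/s.
(b) ΔV₂ = |v₂ − v₂ᵗ| ≈ 6119 m/s = 6.119 km/s.
(c) ΔV_total = ΔV₁ + ΔV₂ ≈ 1.69e+04 m/s = 16.9 km/s.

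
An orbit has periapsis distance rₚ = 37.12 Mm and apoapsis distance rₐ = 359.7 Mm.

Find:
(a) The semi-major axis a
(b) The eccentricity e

Convert to SI: rₚ = 37.12 Mm = 3.712e+07 m; rₐ = 359.7 Mm = 3.597e+08 m.
(a) a = (rₚ + rₐ) / 2 = (3.712e+07 + 3.597e+08) / 2 ≈ 1.984e+08 m = 198.4 Mm.
(b) e = (rₐ − rₚ) / (rₐ + rₚ) = (3.597e+08 − 3.712e+07) / (3.597e+08 + 3.712e+07) ≈ 0.8129.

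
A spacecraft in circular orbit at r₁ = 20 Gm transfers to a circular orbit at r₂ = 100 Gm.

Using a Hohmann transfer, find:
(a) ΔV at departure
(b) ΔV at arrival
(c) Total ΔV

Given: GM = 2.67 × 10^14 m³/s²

Convert to SI: r₁ = 20 Gm = 2e+10 m; r₂ = 100 Gm = 1e+11 m.
Transfer semi-major axis: a_t = (r₁ + r₂)/2 = (2e+10 + 1e+11)/2 = 6e+10 m.
Circular speeds: v₁ = √(GM/r₁) = 115.542 m/s, v₂ = √(GM/r₂) = 51.672 m/s.
Transfer speeds (vis-viva v² = GM(2/r − 1/a_t)): v₁ᵗ = 149.164 m/s, v₂ᵗ = 29.8329 m/s.
(a) ΔV₁ = |v₁ᵗ − v₁| ≈ 33.62 m/s = 33.62 m/s.
(b) ΔV₂ = |v₂ − v₂ᵗ| ≈ 21.84 m/s = 21.84 m/s.
(c) ΔV_total = ΔV₁ + ΔV₂ ≈ 55.46 m/s = 55.46 m/s.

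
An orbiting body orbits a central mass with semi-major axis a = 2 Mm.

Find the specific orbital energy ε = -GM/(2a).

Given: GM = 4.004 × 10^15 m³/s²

Convert to SI: a = 2 Mm = 2e+06 m.
ε = −GM / (2a).
ε = −4.004e+15 / (2 · 2e+06) J/kg ≈ -1.001e+09 J/kg = -1.001 GJ/kg.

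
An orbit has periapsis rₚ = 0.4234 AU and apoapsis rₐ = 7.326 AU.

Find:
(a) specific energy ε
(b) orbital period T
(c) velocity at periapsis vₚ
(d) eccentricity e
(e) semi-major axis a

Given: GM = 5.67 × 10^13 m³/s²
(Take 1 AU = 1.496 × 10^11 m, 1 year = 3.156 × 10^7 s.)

Convert to SI: rₚ = 0.4234 AU = 6.33406e+10 m; rₐ = 7.326 AU = 1.09597e+12 m.
(a) With a = (rₚ + rₐ)/2 = 5.79655e+11 m, ε = −GM/(2a) = −5.67e+13/(2 · 5.79655e+11) J/kg ≈ -48.91 J/kg
(b) With a = (rₚ + rₐ)/2 = 5.79655e+11 m, T = 2π √(a³/GM) = 2π √((5.79655e+11)³/5.67e+13) s ≈ 3.683e+11 s
(c) With a = (rₚ + rₐ)/2 = 5.79655e+11 m, vₚ = √(GM (2/rₚ − 1/a)) = √(5.67e+13 · (2/6.33406e+10 − 1/5.79655e+11)) m/s ≈ 41.14 m/s
(d) e = (rₐ − rₚ)/(rₐ + rₚ) = (1.09597e+12 − 6.33406e+10)/(1.09597e+12 + 6.33406e+10) ≈ 0.8907
(e) a = (rₚ + rₐ)/2 = (6.33406e+10 + 1.09597e+12)/2 ≈ 5.797e+11 m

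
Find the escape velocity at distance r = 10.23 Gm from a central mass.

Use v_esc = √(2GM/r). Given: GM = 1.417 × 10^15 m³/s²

Convert to SI: r = 10.23 Gm = 1.023e+10 m.
Escape velocity comes from setting total energy to zero: ½v² − GM/r = 0 ⇒ v_esc = √(2GM / r).
v_esc = √(2 · 1.417e+15 / 1.023e+10) m/s ≈ 526.3 m/s = 526.3 m/s.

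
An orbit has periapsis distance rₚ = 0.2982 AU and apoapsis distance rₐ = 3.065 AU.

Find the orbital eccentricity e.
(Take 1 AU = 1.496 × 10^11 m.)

Convert to SI: rₚ = 0.2982 AU = 4.46107e+10 m; rₐ = 3.065 AU = 4.58524e+11 m.
e = (rₐ − rₚ) / (rₐ + rₚ).
e = (4.58524e+11 − 4.46107e+10) / (4.58524e+11 + 4.46107e+10) = 4.13913e+11 / 5.03135e+11 ≈ 0.8227.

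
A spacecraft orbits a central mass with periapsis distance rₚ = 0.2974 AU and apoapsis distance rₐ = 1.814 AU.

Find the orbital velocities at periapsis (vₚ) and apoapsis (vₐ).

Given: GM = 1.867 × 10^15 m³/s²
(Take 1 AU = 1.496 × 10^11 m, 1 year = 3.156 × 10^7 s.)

Convert to SI: rₚ = 0.2974 AU = 4.4491e+10 m; rₐ = 1.814 AU = 2.71374e+11 m.
Use the vis-viva equation v² = GM(2/r − 1/a) with a = (rₚ + rₐ)/2 = (4.4491e+10 + 2.71374e+11)/2 = 1.57933e+11 m.
vₚ = √(GM · (2/rₚ − 1/a)) = √(1.867e+15 · (2/4.4491e+10 − 1/1.57933e+11)) m/s ≈ 268.5 m/s = 0.05665 AU/year.
vₐ = √(GM · (2/rₐ − 1/a)) = √(1.867e+15 · (2/2.71374e+11 − 1/1.57933e+11)) m/s ≈ 44.02 m/s = 0.009287 AU/year.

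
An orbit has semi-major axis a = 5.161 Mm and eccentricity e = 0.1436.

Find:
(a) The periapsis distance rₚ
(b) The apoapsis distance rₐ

Convert to SI: a = 5.161 Mm = 5.161e+06 m.
(a) rₚ = a(1 − e) = 5.161e+06 · (1 − 0.1436) = 5.161e+06 · 0.8564 ≈ 4.42e+06 m = 4.42 Mm.
(b) rₐ = a(1 + e) = 5.161e+06 · (1 + 0.1436) = 5.161e+06 · 1.1436 ≈ 5.902e+06 m = 5.902 Mm.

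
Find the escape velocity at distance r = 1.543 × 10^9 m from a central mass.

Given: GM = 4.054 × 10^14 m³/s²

Escape velocity comes from setting total energy to zero: ½v² − GM/r = 0 ⇒ v_esc = √(2GM / r).
v_esc = √(2 · 4.054e+14 / 1.543e+09) m/s ≈ 724.9 m/s = 724.9 m/s.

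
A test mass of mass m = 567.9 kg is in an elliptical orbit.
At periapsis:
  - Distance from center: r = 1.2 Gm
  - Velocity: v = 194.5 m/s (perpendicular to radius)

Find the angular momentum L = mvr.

Convert to SI: r = 1.2 Gm = 1.2e+09 m.
Since v is perpendicular to r, L = m · v · r.
L = 567.9 · 194.5 · 1.2e+09 kg·m²/s ≈ 1.325e+14 kg·m²/s.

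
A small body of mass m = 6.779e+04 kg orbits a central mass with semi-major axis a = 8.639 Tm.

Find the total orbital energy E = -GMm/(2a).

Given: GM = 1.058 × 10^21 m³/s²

Convert to SI: a = 8.639 Tm = 8.639e+12 m.
E = −GMm / (2a).
E = −1.058e+21 · 6.779e+04 / (2 · 8.639e+12) J ≈ -4.151e+12 J = -4.151 TJ.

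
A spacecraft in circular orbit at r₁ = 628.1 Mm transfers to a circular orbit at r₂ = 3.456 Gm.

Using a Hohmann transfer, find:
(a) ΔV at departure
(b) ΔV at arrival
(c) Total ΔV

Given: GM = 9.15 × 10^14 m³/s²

Convert to SI: r₁ = 628.1 Mm = 6.281e+08 m; r₂ = 3.456 Gm = 3.456e+09 m.
Transfer semi-major axis: a_t = (r₁ + r₂)/2 = (6.281e+08 + 3.456e+09)/2 = 2.04205e+09 m.
Circular speeds: v₁ = √(GM/r₁) = 1206.97 m/s, v₂ = √(GM/r₂) = 514.545 m/s.
Transfer speeds (vis-viva v² = GM(2/r − 1/a_t)): v₁ᵗ = 1570.18 m/s, v₂ᵗ = 285.368 m/s.
(a) ΔV₁ = |v₁ᵗ − v₁| ≈ 363.2 m/s = 363.2 m/s.
(b) ΔV₂ = |v₂ − v₂ᵗ| ≈ 229.2 m/s = 229.2 m/s.
(c) ΔV_total = ΔV₁ + ΔV₂ ≈ 592.4 m/s = 592.4 m/s.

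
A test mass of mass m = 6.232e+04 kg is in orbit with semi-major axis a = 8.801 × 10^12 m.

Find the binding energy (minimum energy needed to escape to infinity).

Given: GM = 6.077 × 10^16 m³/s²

Total orbital energy is E = −GMm/(2a); binding energy is E_bind = −E = GMm/(2a).
E_bind = 6.077e+16 · 6.232e+04 / (2 · 8.801e+12) J ≈ 2.152e+08 J = 215.2 MJ.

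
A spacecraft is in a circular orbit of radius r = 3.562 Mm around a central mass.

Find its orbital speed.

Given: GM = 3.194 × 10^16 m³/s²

Convert to SI: r = 3.562 Mm = 3.562e+06 m.
For a circular orbit, gravity supplies the centripetal force, so v = √(GM / r).
v = √(3.194e+16 / 3.562e+06) m/s ≈ 9.469e+04 m/s = 94.69 km/s.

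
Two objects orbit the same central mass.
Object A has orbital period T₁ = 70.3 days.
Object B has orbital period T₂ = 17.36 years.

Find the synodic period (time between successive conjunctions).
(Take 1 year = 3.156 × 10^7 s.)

Convert to SI: T₁ = 70.3 days = 6.07392e+06 s; T₂ = 17.36 years = 5.47882e+08 s.
T_syn = |T₁ · T₂ / (T₁ − T₂)|.
T_syn = |6.07392e+06 · 5.47882e+08 / (6.07392e+06 − 5.47882e+08)| s ≈ 6.142e+06 s = 71.09 days.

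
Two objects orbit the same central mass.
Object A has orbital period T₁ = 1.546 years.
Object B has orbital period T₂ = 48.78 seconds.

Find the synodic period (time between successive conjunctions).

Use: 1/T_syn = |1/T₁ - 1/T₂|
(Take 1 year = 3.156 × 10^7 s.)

Convert to SI: T₁ = 1.546 years = 4.87918e+07 s.
T_syn = |T₁ · T₂ / (T₁ − T₂)|.
T_syn = |4.87918e+07 · 48.78 / (4.87918e+07 − 48.78)| s ≈ 48.78 s = 48.78 seconds.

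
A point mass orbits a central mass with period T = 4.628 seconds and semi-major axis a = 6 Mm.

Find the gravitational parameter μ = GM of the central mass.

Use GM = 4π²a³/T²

Convert to SI: a = 6 Mm = 6e+06 m.
GM = 4π² · a³ / T².
GM = 4π² · (6e+06)³ / (4.628)² m³/s² ≈ 3.981e+20 m³/s² = 3.981 × 10^20 m³/s².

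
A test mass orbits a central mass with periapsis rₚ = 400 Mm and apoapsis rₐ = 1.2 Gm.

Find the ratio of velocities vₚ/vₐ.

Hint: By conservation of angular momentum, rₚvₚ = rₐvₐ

Convert to SI: rₚ = 400 Mm = 4e+08 m; rₐ = 1.2 Gm = 1.2e+09 m.
Conservation of angular momentum gives rₚvₚ = rₐvₐ, so vₚ/vₐ = rₐ/rₚ.
vₚ/vₐ = 1.2e+09 / 4e+08 ≈ 3.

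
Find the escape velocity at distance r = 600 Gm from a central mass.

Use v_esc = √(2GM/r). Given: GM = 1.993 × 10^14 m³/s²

Convert to SI: r = 600 Gm = 6e+11 m.
Escape velocity comes from setting total energy to zero: ½v² − GM/r = 0 ⇒ v_esc = √(2GM / r).
v_esc = √(2 · 1.993e+14 / 6e+11) m/s ≈ 25.77 m/s = 25.77 m/s.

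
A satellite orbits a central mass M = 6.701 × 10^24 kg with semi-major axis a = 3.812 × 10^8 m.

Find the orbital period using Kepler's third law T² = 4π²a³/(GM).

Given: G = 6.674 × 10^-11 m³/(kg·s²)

GM = G · M = 6.674e-11 · 6.701e+24 = 4.47225e+14 m³/s².
Kepler's third law: T = 2π √(a³ / GM).
Substituting a = 3.812e+08 m and GM = 4.47225e+14 m³/s²:
T = 2π √((3.812e+08)³ / 4.47225e+14) s
T ≈ 2.211e+06 s = 25.59 days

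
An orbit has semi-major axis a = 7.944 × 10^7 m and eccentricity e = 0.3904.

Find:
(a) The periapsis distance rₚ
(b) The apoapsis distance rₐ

(a) rₚ = a(1 − e) = 7.944e+07 · (1 − 0.3904) = 7.944e+07 · 0.6096 ≈ 4.843e+07 m = 4.843 × 10^7 m.
(b) rₐ = a(1 + e) = 7.944e+07 · (1 + 0.3904) = 7.944e+07 · 1.3904 ≈ 1.105e+08 m = 1.105 × 10^8 m.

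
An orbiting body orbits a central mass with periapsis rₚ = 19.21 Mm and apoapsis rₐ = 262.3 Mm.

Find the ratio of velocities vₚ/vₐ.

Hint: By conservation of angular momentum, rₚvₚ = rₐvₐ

Convert to SI: rₚ = 19.21 Mm = 1.921e+07 m; rₐ = 262.3 Mm = 2.623e+08 m.
Conservation of angular momentum gives rₚvₚ = rₐvₐ, so vₚ/vₐ = rₐ/rₚ.
vₚ/vₐ = 2.623e+08 / 1.921e+07 ≈ 13.65.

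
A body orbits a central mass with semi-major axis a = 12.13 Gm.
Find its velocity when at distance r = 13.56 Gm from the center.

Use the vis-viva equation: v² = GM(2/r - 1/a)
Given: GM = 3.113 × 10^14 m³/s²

Convert to SI: a = 12.13 Gm = 1.213e+10 m; r = 13.56 Gm = 1.356e+10 m.
Vis-viva: v = √(GM · (2/r − 1/a)).
2/r − 1/a = 2/1.356e+10 − 1/1.213e+10 = 6.50524e-11 m⁻¹.
v = √(3.113e+14 · 6.50524e-11) m/s ≈ 142.3 m/s = 142.3 m/s.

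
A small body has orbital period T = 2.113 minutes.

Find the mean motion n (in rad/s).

Convert to SI: T = 2.113 minutes = 126.78 s.
n = 2π / T.
n = 2π / 126.78 s ≈ 0.04956 rad/s.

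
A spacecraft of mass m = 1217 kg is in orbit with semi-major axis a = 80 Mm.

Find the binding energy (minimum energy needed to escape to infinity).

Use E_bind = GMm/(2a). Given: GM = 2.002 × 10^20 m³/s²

Convert to SI: a = 80 Mm = 8e+07 m.
Total orbital energy is E = −GMm/(2a); binding energy is E_bind = −E = GMm/(2a).
E_bind = 2.002e+20 · 1217 / (2 · 8e+07) J ≈ 1.523e+15 J = 1.523 PJ.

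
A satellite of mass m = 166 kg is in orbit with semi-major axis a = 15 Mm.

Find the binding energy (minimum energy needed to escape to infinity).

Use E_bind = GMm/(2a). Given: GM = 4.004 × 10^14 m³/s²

Convert to SI: a = 15 Mm = 1.5e+07 m.
Total orbital energy is E = −GMm/(2a); binding energy is E_bind = −E = GMm/(2a).
E_bind = 4.004e+14 · 166 / (2 · 1.5e+07) J ≈ 2.216e+09 J = 2.216 GJ.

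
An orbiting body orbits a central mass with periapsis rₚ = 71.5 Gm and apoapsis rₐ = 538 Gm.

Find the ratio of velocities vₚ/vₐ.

Convert to SI: rₚ = 71.5 Gm = 7.15e+10 m; rₐ = 538 Gm = 5.38e+11 m.
Conservation of angular momentum gives rₚvₚ = rₐvₐ, so vₚ/vₐ = rₐ/rₚ.
vₚ/vₐ = 5.38e+11 / 7.15e+10 ≈ 7.524.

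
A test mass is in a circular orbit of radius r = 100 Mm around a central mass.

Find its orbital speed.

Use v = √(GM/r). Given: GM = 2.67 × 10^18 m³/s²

Convert to SI: r = 100 Mm = 1e+08 m.
For a circular orbit, gravity supplies the centripetal force, so v = √(GM / r).
v = √(2.67e+18 / 1e+08) m/s ≈ 1.634e+05 m/s = 163.4 km/s.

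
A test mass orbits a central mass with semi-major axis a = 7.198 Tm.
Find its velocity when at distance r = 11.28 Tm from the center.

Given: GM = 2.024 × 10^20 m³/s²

Convert to SI: a = 7.198 Tm = 7.198e+12 m; r = 11.28 Tm = 1.128e+13 m.
Vis-viva: v = √(GM · (2/r − 1/a)).
2/r − 1/a = 2/1.128e+13 − 1/7.198e+12 = 3.83775e-14 m⁻¹.
v = √(2.024e+20 · 3.83775e-14) m/s ≈ 2787 m/s = 2.787 km/s.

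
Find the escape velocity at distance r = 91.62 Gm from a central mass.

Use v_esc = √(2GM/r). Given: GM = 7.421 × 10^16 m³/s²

Convert to SI: r = 91.62 Gm = 9.162e+10 m.
Escape velocity comes from setting total energy to zero: ½v² − GM/r = 0 ⇒ v_esc = √(2GM / r).
v_esc = √(2 · 7.421e+16 / 9.162e+10) m/s ≈ 1273 m/s = 1.273 km/s.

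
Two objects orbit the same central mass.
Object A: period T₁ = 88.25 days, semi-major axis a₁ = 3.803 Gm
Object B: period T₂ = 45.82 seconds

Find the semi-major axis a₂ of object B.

Convert to SI: T₁ = 88.25 days = 7.6248e+06 s; a₁ = 3.803 Gm = 3.803e+09 m.
Kepler's third law: (T₁/T₂)² = (a₁/a₂)³ ⇒ a₂ = a₁ · (T₂/T₁)^(2/3).
T₂/T₁ = 45.82 / 7.6248e+06 = 6.00934e-06.
a₂ = 3.803e+09 · (6.00934e-06)^(2/3) m ≈ 1.257e+06 m = 1.257 Mm.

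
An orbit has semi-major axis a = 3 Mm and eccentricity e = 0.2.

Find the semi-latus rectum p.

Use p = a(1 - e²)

Convert to SI: a = 3 Mm = 3e+06 m.
p = a (1 − e²).
p = 3e+06 · (1 − (0.2)²) = 3e+06 · 0.96 ≈ 2.88e+06 m = 2.88 Mm.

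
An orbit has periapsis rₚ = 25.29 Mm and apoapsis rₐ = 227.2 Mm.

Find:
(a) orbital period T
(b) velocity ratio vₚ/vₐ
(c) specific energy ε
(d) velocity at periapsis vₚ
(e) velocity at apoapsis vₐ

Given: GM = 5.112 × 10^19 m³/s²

Convert to SI: rₚ = 25.29 Mm = 2.529e+07 m; rₐ = 227.2 Mm = 2.272e+08 m.
(a) With a = (rₚ + rₐ)/2 = 1.26245e+08 m, T = 2π √(a³/GM) = 2π √((1.26245e+08)³/5.112e+19) s ≈ 1247 s
(b) Conservation of angular momentum (rₚvₚ = rₐvₐ) gives vₚ/vₐ = rₐ/rₚ = 2.272e+08/2.529e+07 ≈ 8.984
(c) With a = (rₚ + rₐ)/2 = 1.26245e+08 m, ε = −GM/(2a) = −5.112e+19/(2 · 1.26245e+08) J/kg ≈ -2.025e+11 J/kg
(d) With a = (rₚ + rₐ)/2 = 1.26245e+08 m, vₚ = √(GM (2/rₚ − 1/a)) = √(5.112e+19 · (2/2.529e+07 − 1/1.26245e+08)) m/s ≈ 1.907e+06 m/s
(e) With a = (rₚ + rₐ)/2 = 1.26245e+08 m, vₐ = √(GM (2/rₐ − 1/a)) = √(5.112e+19 · (2/2.272e+08 − 1/1.26245e+08)) m/s ≈ 2.123e+05 m/s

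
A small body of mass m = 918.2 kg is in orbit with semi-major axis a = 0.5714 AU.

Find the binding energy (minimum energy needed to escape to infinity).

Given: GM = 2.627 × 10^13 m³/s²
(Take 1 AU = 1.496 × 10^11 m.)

Convert to SI: a = 0.5714 AU = 8.54814e+10 m.
Total orbital energy is E = −GMm/(2a); binding energy is E_bind = −E = GMm/(2a).
E_bind = 2.627e+13 · 918.2 / (2 · 8.54814e+10) J ≈ 1.411e+05 J = 141.1 kJ.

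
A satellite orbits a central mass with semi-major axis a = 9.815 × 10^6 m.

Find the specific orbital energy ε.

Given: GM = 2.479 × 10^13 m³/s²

ε = −GM / (2a).
ε = −2.479e+13 / (2 · 9.815e+06) J/kg ≈ -1.263e+06 J/kg = -1.263 MJ/kg.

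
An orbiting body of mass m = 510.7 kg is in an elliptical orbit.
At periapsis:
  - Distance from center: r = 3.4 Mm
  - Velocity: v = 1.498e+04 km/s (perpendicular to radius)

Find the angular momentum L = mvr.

Convert to SI: r = 3.4 Mm = 3.4e+06 m; v = 1.498e+04 km/s = 1.498e+07 m/s.
Since v is perpendicular to r, L = m · v · r.
L = 510.7 · 1.498e+07 · 3.4e+06 kg·m²/s ≈ 2.601e+16 kg·m²/s.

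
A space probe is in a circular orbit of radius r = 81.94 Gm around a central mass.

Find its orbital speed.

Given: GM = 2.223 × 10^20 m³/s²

Convert to SI: r = 81.94 Gm = 8.194e+10 m.
For a circular orbit, gravity supplies the centripetal force, so v = √(GM / r).
v = √(2.223e+20 / 8.194e+10) m/s ≈ 5.209e+04 m/s = 52.09 km/s.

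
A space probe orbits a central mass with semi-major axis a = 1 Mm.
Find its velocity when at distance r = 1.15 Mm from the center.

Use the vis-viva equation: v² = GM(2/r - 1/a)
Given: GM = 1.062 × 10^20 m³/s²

Convert to SI: a = 1 Mm = 1e+06 m; r = 1.15 Mm = 1.15e+06 m.
Vis-viva: v = √(GM · (2/r − 1/a)).
2/r − 1/a = 2/1.15e+06 − 1/1e+06 = 7.3913e-07 m⁻¹.
v = √(1.062e+20 · 7.3913e-07) m/s ≈ 8.86e+06 m/s = 8860 km/s.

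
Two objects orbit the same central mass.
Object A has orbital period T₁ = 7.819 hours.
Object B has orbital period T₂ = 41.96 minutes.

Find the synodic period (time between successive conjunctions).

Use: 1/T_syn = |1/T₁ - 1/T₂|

Convert to SI: T₁ = 7.819 hours = 28148.4 s; T₂ = 41.96 minutes = 2517.6 s.
T_syn = |T₁ · T₂ / (T₁ − T₂)|.
T_syn = |28148.4 · 2517.6 / (28148.4 − 2517.6)| s ≈ 2765 s = 46.08 minutes.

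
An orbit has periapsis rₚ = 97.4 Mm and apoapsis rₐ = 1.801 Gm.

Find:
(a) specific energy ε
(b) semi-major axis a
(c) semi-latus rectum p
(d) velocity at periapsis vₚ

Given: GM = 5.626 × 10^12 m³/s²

Convert to SI: rₚ = 97.4 Mm = 9.74e+07 m; rₐ = 1.801 Gm = 1.801e+09 m.
(a) With a = (rₚ + rₐ)/2 = 9.492e+08 m, ε = −GM/(2a) = −5.626e+12/(2 · 9.492e+08) J/kg ≈ -2964 J/kg
(b) a = (rₚ + rₐ)/2 = (9.74e+07 + 1.801e+09)/2 ≈ 9.492e+08 m
(c) From a = (rₚ + rₐ)/2 = 9.492e+08 m and e = (rₐ − rₚ)/(rₐ + rₚ) = 0.897387, p = a(1 − e²) = 9.492e+08 · (1 − (0.897387)²) ≈ 1.848e+08 m
(d) With a = (rₚ + rₐ)/2 = 9.492e+08 m, vₚ = √(GM (2/rₚ − 1/a)) = √(5.626e+12 · (2/9.74e+07 − 1/9.492e+08)) m/s ≈ 331.1 m/s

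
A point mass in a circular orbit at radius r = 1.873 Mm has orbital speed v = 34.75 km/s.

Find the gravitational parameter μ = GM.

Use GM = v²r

Convert to SI: r = 1.873 Mm = 1.873e+06 m; v = 34.75 km/s = 34750 m/s.
For a circular orbit v² = GM/r, so GM = v² · r.
GM = (34750)² · 1.873e+06 m³/s² ≈ 2.262e+15 m³/s² = 2.262 × 10^15 m³/s².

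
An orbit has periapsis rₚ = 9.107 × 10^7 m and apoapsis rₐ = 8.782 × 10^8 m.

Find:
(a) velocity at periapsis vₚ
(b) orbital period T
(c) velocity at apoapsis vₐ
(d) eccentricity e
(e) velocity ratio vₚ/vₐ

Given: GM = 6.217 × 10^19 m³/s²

(a) With a = (rₚ + rₐ)/2 = 4.84635e+08 m, vₚ = √(GM (2/rₚ − 1/a)) = √(6.217e+19 · (2/9.107e+07 − 1/4.84635e+08)) m/s ≈ 1.112e+06 m/s
(b) With a = (rₚ + rₐ)/2 = 4.84635e+08 m, T = 2π √(a³/GM) = 2π √((4.84635e+08)³/6.217e+19) s ≈ 8502 s
(c) With a = (rₚ + rₐ)/2 = 4.84635e+08 m, vₐ = √(GM (2/rₐ − 1/a)) = √(6.217e+19 · (2/8.782e+08 − 1/4.84635e+08)) m/s ≈ 1.153e+05 m/s
(d) e = (rₐ − rₚ)/(rₐ + rₚ) = (8.782e+08 − 9.107e+07)/(8.782e+08 + 9.107e+07) ≈ 0.8121
(e) Conservation of angular momentum (rₚvₚ = rₐvₐ) gives vₚ/vₐ = rₐ/rₚ = 8.782e+08/9.107e+07 ≈ 9.643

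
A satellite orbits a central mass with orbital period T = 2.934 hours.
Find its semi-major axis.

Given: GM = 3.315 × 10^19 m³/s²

Convert to SI: T = 2.934 hours = 10562.4 s.
Invert Kepler's third law: a = (GM · T² / (4π²))^(1/3).
Substituting T = 10562.4 s and GM = 3.315e+19 m³/s²:
a = (3.315e+19 · (10562.4)² / (4π²))^(1/3) m
a ≈ 4.542e+08 m = 454.2 Mm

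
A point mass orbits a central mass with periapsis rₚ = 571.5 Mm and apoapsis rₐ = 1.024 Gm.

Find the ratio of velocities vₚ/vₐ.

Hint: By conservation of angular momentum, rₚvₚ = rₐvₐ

Convert to SI: rₚ = 571.5 Mm = 5.715e+08 m; rₐ = 1.024 Gm = 1.024e+09 m.
Conservation of angular momentum gives rₚvₚ = rₐvₐ, so vₚ/vₐ = rₐ/rₚ.
vₚ/vₐ = 1.024e+09 / 5.715e+08 ≈ 1.792.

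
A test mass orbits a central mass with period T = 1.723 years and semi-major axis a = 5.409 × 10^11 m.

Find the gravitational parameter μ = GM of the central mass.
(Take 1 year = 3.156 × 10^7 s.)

Convert to SI: T = 1.723 years = 5.43779e+07 s.
GM = 4π² · a³ / T².
GM = 4π² · (5.409e+11)³ / (5.43779e+07)² m³/s² ≈ 2.113e+21 m³/s² = 2.113 × 10^21 m³/s².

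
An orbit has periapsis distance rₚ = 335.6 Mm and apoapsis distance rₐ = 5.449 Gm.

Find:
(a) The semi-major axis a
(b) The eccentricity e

Convert to SI: rₚ = 335.6 Mm = 3.356e+08 m; rₐ = 5.449 Gm = 5.449e+09 m.
(a) a = (rₚ + rₐ) / 2 = (3.356e+08 + 5.449e+09) / 2 ≈ 2.892e+09 m = 2.892 Gm.
(b) e = (rₐ − rₚ) / (rₐ + rₚ) = (5.449e+09 − 3.356e+08) / (5.449e+09 + 3.356e+08) ≈ 0.884.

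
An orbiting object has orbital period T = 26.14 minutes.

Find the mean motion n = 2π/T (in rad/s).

Convert to SI: T = 26.14 minutes = 1568.4 s.
n = 2π / T.
n = 2π / 1568.4 s ≈ 0.004006 rad/s.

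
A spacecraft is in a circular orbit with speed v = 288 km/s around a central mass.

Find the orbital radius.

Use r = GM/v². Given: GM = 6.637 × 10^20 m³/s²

Convert to SI: v = 288 km/s = 288000 m/s.
For a circular orbit, v² = GM / r, so r = GM / v².
r = 6.637e+20 / (288000)² m ≈ 8.002e+09 m = 8.002 Gm.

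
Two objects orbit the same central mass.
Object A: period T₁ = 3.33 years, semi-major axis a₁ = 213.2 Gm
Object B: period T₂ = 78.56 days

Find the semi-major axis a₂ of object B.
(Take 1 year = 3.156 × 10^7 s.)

Convert to SI: T₁ = 3.33 years = 1.05095e+08 s; a₁ = 213.2 Gm = 2.132e+11 m; T₂ = 78.56 days = 6.78758e+06 s.
Kepler's third law: (T₁/T₂)² = (a₁/a₂)³ ⇒ a₂ = a₁ · (T₂/T₁)^(2/3).
T₂/T₁ = 6.78758e+06 / 1.05095e+08 = 0.0645853.
a₂ = 2.132e+11 · (0.0645853)^(2/3) m ≈ 3.432e+10 m = 34.32 Gm.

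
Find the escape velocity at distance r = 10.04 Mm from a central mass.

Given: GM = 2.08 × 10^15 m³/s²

Convert to SI: r = 10.04 Mm = 1.004e+07 m.
Escape velocity comes from setting total energy to zero: ½v² − GM/r = 0 ⇒ v_esc = √(2GM / r).
v_esc = √(2 · 2.08e+15 / 1.004e+07) m/s ≈ 2.036e+04 m/s = 20.36 km/s.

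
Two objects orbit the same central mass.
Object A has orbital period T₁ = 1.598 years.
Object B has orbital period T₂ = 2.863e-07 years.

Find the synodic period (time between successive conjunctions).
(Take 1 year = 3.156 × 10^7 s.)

Convert to SI: T₁ = 1.598 years = 5.04329e+07 s; T₂ = 2.863e-07 years = 9.03563 s.
T_syn = |T₁ · T₂ / (T₁ − T₂)|.
T_syn = |5.04329e+07 · 9.03563 / (5.04329e+07 − 9.03563)| s ≈ 9.036 s = 2.863e-07 years.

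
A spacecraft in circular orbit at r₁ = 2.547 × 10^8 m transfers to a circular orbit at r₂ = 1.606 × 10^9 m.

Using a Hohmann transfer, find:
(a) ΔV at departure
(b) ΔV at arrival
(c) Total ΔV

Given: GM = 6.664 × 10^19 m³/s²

Transfer semi-major axis: a_t = (r₁ + r₂)/2 = (2.547e+08 + 1.606e+09)/2 = 9.3035e+08 m.
Circular speeds: v₁ = √(GM/r₁) = 511509 m/s, v₂ = √(GM/r₂) = 203702 m/s.
Transfer speeds (vis-viva v² = GM(2/r − 1/a_t)): v₁ᵗ = 672052 m/s, v₂ᵗ = 106583 m/s.
(a) ΔV₁ = |v₁ᵗ − v₁| ≈ 1.605e+05 m/s = 160.5 km/s.
(b) ΔV₂ = |v₂ − v₂ᵗ| ≈ 9.712e+04 m/s = 97.12 km/s.
(c) ΔV_total = ΔV₁ + ΔV₂ ≈ 2.577e+05 m/s = 257.7 km/s.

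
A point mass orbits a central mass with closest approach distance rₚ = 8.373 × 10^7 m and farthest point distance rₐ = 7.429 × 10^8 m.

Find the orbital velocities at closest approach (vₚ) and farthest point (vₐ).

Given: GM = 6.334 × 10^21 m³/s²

Use the vis-viva equation v² = GM(2/r − 1/a) with a = (rₚ + rₐ)/2 = (8.373e+07 + 7.429e+08)/2 = 4.13315e+08 m.
vₚ = √(GM · (2/rₚ − 1/a)) = √(6.334e+21 · (2/8.373e+07 − 1/4.13315e+08)) m/s ≈ 1.166e+07 m/s = 1.166e+04 km/s.
vₐ = √(GM · (2/rₐ − 1/a)) = √(6.334e+21 · (2/7.429e+08 − 1/4.13315e+08)) m/s ≈ 1.314e+06 m/s = 1314 km/s.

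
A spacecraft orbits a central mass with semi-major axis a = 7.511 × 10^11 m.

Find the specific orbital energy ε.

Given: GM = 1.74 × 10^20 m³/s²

ε = −GM / (2a).
ε = −1.74e+20 / (2 · 7.511e+11) J/kg ≈ -1.158e+08 J/kg = -115.8 MJ/kg.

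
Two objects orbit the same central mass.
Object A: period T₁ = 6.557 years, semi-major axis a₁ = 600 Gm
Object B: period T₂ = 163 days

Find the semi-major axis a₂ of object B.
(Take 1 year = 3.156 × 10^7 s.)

Convert to SI: T₁ = 6.557 years = 2.06939e+08 s; a₁ = 600 Gm = 6e+11 m; T₂ = 163 days = 1.40832e+07 s.
Kepler's third law: (T₁/T₂)² = (a₁/a₂)³ ⇒ a₂ = a₁ · (T₂/T₁)^(2/3).
T₂/T₁ = 1.40832e+07 / 2.06939e+08 = 0.0680549.
a₂ = 6e+11 · (0.0680549)^(2/3) m ≈ 1e+11 m = 100 Gm.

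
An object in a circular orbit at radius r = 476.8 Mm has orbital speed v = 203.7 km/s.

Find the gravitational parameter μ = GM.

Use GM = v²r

Convert to SI: r = 476.8 Mm = 4.768e+08 m; v = 203.7 km/s = 203700 m/s.
For a circular orbit v² = GM/r, so GM = v² · r.
GM = (203700)² · 4.768e+08 m³/s² ≈ 1.978e+19 m³/s² = 1.978 × 10^19 m³/s².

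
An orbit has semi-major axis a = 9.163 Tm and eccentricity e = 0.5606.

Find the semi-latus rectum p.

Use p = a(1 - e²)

Convert to SI: a = 9.163 Tm = 9.163e+12 m.
p = a (1 − e²).
p = 9.163e+12 · (1 − (0.5606)²) = 9.163e+12 · 0.685728 ≈ 6.283e+12 m = 6.283 Tm.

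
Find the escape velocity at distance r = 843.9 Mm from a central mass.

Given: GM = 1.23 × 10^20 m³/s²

Convert to SI: r = 843.9 Mm = 8.439e+08 m.
Escape velocity comes from setting total energy to zero: ½v² − GM/r = 0 ⇒ v_esc = √(2GM / r).
v_esc = √(2 · 1.23e+20 / 8.439e+08) m/s ≈ 5.399e+05 m/s = 539.9 km/s.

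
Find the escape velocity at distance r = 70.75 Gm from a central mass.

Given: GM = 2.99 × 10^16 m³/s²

Convert to SI: r = 70.75 Gm = 7.075e+10 m.
Escape velocity comes from setting total energy to zero: ½v² − GM/r = 0 ⇒ v_esc = √(2GM / r).
v_esc = √(2 · 2.99e+16 / 7.075e+10) m/s ≈ 919.4 m/s = 919.4 m/s.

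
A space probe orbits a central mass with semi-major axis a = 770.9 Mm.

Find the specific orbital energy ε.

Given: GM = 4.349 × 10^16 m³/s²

Convert to SI: a = 770.9 Mm = 7.709e+08 m.
ε = −GM / (2a).
ε = −4.349e+16 / (2 · 7.709e+08) J/kg ≈ -2.821e+07 J/kg = -28.21 MJ/kg.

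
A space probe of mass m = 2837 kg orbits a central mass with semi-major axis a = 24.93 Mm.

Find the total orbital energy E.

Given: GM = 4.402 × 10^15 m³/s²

Convert to SI: a = 24.93 Mm = 2.493e+07 m.
E = −GMm / (2a).
E = −4.402e+15 · 2837 / (2 · 2.493e+07) J ≈ -2.505e+11 J = -250.5 GJ.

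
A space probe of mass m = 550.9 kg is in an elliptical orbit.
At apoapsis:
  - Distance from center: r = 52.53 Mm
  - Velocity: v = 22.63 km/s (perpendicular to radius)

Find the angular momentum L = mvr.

Convert to SI: r = 52.53 Mm = 5.253e+07 m; v = 22.63 km/s = 22630 m/s.
Since v is perpendicular to r, L = m · v · r.
L = 550.9 · 22630 · 5.253e+07 kg·m²/s ≈ 6.549e+14 kg·m²/s.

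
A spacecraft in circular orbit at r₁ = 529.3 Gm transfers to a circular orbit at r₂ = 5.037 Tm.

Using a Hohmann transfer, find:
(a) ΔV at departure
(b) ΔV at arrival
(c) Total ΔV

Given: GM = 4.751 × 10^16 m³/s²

Convert to SI: r₁ = 529.3 Gm = 5.293e+11 m; r₂ = 5.037 Tm = 5.037e+12 m.
Transfer semi-major axis: a_t = (r₁ + r₂)/2 = (5.293e+11 + 5.037e+12)/2 = 2.78315e+12 m.
Circular speeds: v₁ = √(GM/r₁) = 299.6 m/s, v₂ = √(GM/r₂) = 97.1195 m/s.
Transfer speeds (vis-viva v² = GM(2/r − 1/a_t)): v₁ᵗ = 403.05 m/s, v₂ᵗ = 42.3535 m/s.
(a) ΔV₁ = |v₁ᵗ − v₁| ≈ 103.5 m/s = 103.5 m/s.
(b) ΔV₂ = |v₂ − v₂ᵗ| ≈ 54.77 m/s = 54.77 m/s.
(c) ΔV_total = ΔV₁ + ΔV₂ ≈ 158.2 m/s = 158.2 m/s.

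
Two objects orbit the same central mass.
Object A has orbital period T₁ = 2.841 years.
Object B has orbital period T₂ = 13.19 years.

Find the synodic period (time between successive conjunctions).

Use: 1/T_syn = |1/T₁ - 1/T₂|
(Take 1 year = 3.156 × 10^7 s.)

Convert to SI: T₁ = 2.841 years = 8.9662e+07 s; T₂ = 13.19 years = 4.16276e+08 s.
T_syn = |T₁ · T₂ / (T₁ − T₂)|.
T_syn = |8.9662e+07 · 4.16276e+08 / (8.9662e+07 − 4.16276e+08)| s ≈ 1.143e+08 s = 3.621 years.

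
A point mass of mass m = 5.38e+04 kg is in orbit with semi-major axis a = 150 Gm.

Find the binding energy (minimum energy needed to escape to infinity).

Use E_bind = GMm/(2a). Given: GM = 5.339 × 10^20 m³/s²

Convert to SI: a = 150 Gm = 1.5e+11 m.
Total orbital energy is E = −GMm/(2a); binding energy is E_bind = −E = GMm/(2a).
E_bind = 5.339e+20 · 5.38e+04 / (2 · 1.5e+11) J ≈ 9.575e+13 J = 95.75 TJ.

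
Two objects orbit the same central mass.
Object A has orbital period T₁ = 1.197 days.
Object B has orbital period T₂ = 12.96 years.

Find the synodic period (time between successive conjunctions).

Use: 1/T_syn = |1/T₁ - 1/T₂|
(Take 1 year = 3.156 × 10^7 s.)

Convert to SI: T₁ = 1.197 days = 103421 s; T₂ = 12.96 years = 4.09018e+08 s.
T_syn = |T₁ · T₂ / (T₁ − T₂)|.
T_syn = |103421 · 4.09018e+08 / (103421 − 4.09018e+08)| s ≈ 1.034e+05 s = 1.197 days.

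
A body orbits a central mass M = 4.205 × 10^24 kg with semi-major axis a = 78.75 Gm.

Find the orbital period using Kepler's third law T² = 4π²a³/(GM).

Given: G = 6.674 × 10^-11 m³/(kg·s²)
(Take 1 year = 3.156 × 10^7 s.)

Convert to SI: a = 78.75 Gm = 7.875e+10 m.
GM = G · M = 6.674e-11 · 4.205e+24 = 2.80642e+14 m³/s².
Kepler's third law: T = 2π √(a³ / GM).
Substituting a = 7.875e+10 m and GM = 2.80642e+14 m³/s²:
T = 2π √((7.875e+10)³ / 2.80642e+14) s
T ≈ 8.289e+09 s = 262.6 years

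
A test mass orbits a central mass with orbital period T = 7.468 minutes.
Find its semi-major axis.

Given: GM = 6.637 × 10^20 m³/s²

Convert to SI: T = 7.468 minutes = 448.08 s.
Invert Kepler's third law: a = (GM · T² / (4π²))^(1/3).
Substituting T = 448.08 s and GM = 6.637e+20 m³/s²:
a = (6.637e+20 · (448.08)² / (4π²))^(1/3) m
a ≈ 1.5e+08 m = 150 Mm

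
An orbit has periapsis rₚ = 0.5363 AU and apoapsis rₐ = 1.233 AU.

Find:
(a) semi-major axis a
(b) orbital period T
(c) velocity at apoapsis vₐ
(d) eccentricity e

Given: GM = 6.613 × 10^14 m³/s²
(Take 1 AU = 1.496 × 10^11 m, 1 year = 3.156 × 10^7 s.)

Convert to SI: rₚ = 0.5363 AU = 8.02305e+10 m; rₐ = 1.233 AU = 1.84457e+11 m.
(a) a = (rₚ + rₐ)/2 = (8.02305e+10 + 1.84457e+11)/2 ≈ 1.323e+11 m
(b) With a = (rₚ + rₐ)/2 = 1.32344e+11 m, T = 2π √(a³/GM) = 2π √((1.32344e+11)³/6.613e+14) s ≈ 1.176e+10 s
(c) With a = (rₚ + rₐ)/2 = 1.32344e+11 m, vₐ = √(GM (2/rₐ − 1/a)) = √(6.613e+14 · (2/1.84457e+11 − 1/1.32344e+11)) m/s ≈ 46.62 m/s
(d) e = (rₐ − rₚ)/(rₐ + rₚ) = (1.84457e+11 − 8.02305e+10)/(1.84457e+11 + 8.02305e+10) ≈ 0.3938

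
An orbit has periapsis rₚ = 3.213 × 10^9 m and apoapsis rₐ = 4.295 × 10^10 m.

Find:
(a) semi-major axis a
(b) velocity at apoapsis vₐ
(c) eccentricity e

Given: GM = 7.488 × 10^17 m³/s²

(a) a = (rₚ + rₐ)/2 = (3.213e+09 + 4.295e+10)/2 ≈ 2.308e+10 m
(b) With a = (rₚ + rₐ)/2 = 2.30815e+10 m, vₐ = √(GM (2/rₐ − 1/a)) = √(7.488e+17 · (2/4.295e+10 − 1/2.30815e+10)) m/s ≈ 1558 m/s
(c) e = (rₐ − rₚ)/(rₐ + rₚ) = (4.295e+10 − 3.213e+09)/(4.295e+10 + 3.213e+09) ≈ 0.8608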